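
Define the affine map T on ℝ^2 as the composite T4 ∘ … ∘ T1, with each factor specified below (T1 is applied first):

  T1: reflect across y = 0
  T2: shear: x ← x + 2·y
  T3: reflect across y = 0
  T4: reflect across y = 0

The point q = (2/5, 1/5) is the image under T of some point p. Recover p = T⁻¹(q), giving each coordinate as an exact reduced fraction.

p = (0, -1/5)

T1 = [1 0 0; 0 -1 0; 0 0 1]
T2·T1 = [1 -2 0; 0 -1 0; 0 0 1]
T3·…·T1 = [1 -2 0; 0 1 0; 0 0 1]
T4·…·T1 = [1 -2 0; 0 -1 0; 0 0 1]
det M = -1; M⁻¹ = [1 -2 0; 0 -1 0; 0 0 1]
M⁻¹ · (2/5, 1/5)ᵀ = (0, -1/5)ᵀ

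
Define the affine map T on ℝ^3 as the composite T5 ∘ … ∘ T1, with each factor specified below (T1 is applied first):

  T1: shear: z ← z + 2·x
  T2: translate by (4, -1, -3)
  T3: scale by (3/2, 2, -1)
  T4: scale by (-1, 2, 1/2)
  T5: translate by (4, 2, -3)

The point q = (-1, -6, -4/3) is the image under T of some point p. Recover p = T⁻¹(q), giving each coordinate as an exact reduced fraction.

p = (-2/3, -1, 1)

T1 = [1 0 0 0; 0 1 0 0; 2 0 1 0; 0 0 0 1]
T2·T1 = [1 0 0 4; 0 1 0 -1; 2 0 1 -3; 0 0 0 1]
T3·…·T1 = [3/2 0 0 6; 0 2 0 -2; -2 0 -1 3; 0 0 0 1]
T4·…·T1 = [-3/2 0 0 -6; 0 4 0 -4; -1 0 -1/2 3/2; 0 0 0 1]
T5·…·T1 = [-3/2 0 0 -2; 0 4 0 -2; -1 0 -1/2 -3/2; 0 0 0 1]
det M = 3; M⁻¹ = [-2/3 0 0 -4/3; 0 1/4 0 1/2; 4/3 0 -2 -1/3; 0 0 0 1]
M⁻¹ · (-1, -6, -4/3)ᵀ = (-2/3, -1, 1)ᵀ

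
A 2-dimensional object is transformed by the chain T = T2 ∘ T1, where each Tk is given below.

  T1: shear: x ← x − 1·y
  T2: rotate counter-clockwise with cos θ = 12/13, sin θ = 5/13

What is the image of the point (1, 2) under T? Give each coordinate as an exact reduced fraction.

T1 shear: x ← x − 1·y: (1, 2) → (-1, 2)
T2 rotate counter-clockwise with cos θ = 12/13, sin θ = 5/13: (-1, 2) → (-22/13, 19/13)

T(p) = (-22/13, 19/13)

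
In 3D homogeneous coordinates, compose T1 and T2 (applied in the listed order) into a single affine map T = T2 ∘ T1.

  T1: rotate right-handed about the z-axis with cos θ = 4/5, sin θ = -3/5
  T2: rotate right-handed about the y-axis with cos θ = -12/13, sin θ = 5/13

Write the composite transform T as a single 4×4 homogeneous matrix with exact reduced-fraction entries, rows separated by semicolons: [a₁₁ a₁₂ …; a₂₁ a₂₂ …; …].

T = [-48/65 -36/65 5/13 0; -3/5 4/5 0 0; -4/13 -3/13 -12/13 0; 0 0 0 1]

T1 = [4/5 3/5 0 0; -3/5 4/5 0 0; 0 0 1 0; 0 0 0 1]
T2·T1 = [-48/65 -36/65 5/13 0; -3/5 4/5 0 0; -4/13 -3/13 -12/13 0; 0 0 0 1]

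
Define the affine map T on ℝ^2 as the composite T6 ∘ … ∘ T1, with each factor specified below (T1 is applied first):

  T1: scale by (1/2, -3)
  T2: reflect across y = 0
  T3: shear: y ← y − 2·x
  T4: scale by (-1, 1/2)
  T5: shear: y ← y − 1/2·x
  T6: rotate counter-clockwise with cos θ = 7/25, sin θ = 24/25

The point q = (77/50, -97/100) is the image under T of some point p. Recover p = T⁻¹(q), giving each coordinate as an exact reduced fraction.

T1 = [1/2 0 0; 0 -3 0; 0 0 1]
T2·T1 = [1/2 0 0; 0 3 0; 0 0 1]
T3·…·T1 = [1/2 0 0; -1 3 0; 0 0 1]
T4·…·T1 = [-1/2 0 0; -1/2 3/2 0; 0 0 1]
T5·…·T1 = [-1/2 0 0; -1/4 3/2 0; 0 0 1]
T6·…·T1 = [1/10 -36/25 0; -11/20 21/50 0; 0 0 1]
det M = -3/4; M⁻¹ = [-14/25 -48/25 0; -11/15 -2/15 0; 0 0 1]
M⁻¹ · (77/50, -97/100)ᵀ = (1, -1)ᵀ

p = (1, -1)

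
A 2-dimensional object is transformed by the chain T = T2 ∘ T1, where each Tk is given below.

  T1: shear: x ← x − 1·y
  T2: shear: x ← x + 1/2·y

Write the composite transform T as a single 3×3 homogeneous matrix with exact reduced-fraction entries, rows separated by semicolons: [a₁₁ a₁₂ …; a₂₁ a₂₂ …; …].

T = [1 -1/2 0; 0 1 0; 0 0 1]

T1 = [1 -1 0; 0 1 0; 0 0 1]
T2·T1 = [1 -1/2 0; 0 1 0; 0 0 1]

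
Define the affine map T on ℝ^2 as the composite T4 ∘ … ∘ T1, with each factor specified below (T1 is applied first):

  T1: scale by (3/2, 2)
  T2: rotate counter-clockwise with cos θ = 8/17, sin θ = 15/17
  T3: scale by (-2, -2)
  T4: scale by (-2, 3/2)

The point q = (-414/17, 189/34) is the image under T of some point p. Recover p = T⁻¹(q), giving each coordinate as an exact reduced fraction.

T1 = [3/2 0 0; 0 2 0; 0 0 1]
T2·T1 = [12/17 -30/17 0; 45/34 16/17 0; 0 0 1]
T3·…·T1 = [-24/17 60/17 0; -45/17 -32/17 0; 0 0 1]
T4·…·T1 = [48/17 -120/17 0; -135/34 -48/17 0; 0 0 1]
det M = -36; M⁻¹ = [4/51 -10/51 0; -15/136 -4/51 0; 0 0 1]
M⁻¹ · (-414/17, 189/34)ᵀ = (-3, 9/4)ᵀ

p = (-3, 9/4)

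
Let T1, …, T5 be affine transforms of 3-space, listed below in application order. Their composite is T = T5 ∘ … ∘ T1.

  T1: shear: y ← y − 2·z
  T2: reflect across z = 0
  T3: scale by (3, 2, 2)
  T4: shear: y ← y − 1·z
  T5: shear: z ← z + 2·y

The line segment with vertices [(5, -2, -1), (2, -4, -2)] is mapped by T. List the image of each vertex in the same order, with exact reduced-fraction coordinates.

image vertices: (15, -2, -2), (6, -4, -4)

T1 shear: y ← y − 2·z: (5, -2, -1) → (5, 0, -1); (2, -4, -2) → (2, 0, -2)
T2 reflect across z = 0: (5, 0, -1) → (5, 0, 1); (2, 0, -2) → (2, 0, 2)
T3 scale by (3, 2, 2): (5, 0, 1) → (15, 0, 2); (2, 0, 2) → (6, 0, 4)
T4 shear: y ← y − 1·z: (15, 0, 2) → (15, -2, 2); (6, 0, 4) → (6, -4, 4)
T5 shear: z ← z + 2·y: (15, -2, 2) → (15, -2, -2); (6, -4, 4) → (6, -4, -4)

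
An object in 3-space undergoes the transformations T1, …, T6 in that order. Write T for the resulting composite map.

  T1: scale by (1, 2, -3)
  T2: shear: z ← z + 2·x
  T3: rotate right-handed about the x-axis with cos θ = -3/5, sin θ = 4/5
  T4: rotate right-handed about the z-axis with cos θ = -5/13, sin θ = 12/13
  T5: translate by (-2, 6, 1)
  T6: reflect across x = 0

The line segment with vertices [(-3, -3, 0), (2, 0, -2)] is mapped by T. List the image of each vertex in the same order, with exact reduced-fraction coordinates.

T1 scale by (1, 2, -3): (-3, -3, 0) → (-3, -6, 0); (2, 0, -2) → (2, 0, 6)
T2 shear: z ← z + 2·x: (-3, -6, 0) → (-3, -6, -6); (2, 0, 6) → (2, 0, 10)
T3 rotate right-handed about the x-axis with cos θ = -3/5, sin θ = 4/5: (-3, -6, -6) → (-3, 42/5, -6/5); (2, 0, 10) → (2, -8, -6)
T4 rotate right-handed about the z-axis with cos θ = -5/13, sin θ = 12/13: (-3, 42/5, -6/5) → (-33/5, -6, -6/5); (2, -8, -6) → (86/13, 64/13, -6)
T5 translate by (-2, 6, 1): (-33/5, -6, -6/5) → (-43/5, 0, -1/5); (86/13, 64/13, -6) → (60/13, 142/13, -5)
T6 reflect across x = 0: (-43/5, 0, -1/5) → (43/5, 0, -1/5); (60/13, 142/13, -5) → (-60/13, 142/13, -5)

image vertices: (43/5, 0, -1/5), (-60/13, 142/13, -5)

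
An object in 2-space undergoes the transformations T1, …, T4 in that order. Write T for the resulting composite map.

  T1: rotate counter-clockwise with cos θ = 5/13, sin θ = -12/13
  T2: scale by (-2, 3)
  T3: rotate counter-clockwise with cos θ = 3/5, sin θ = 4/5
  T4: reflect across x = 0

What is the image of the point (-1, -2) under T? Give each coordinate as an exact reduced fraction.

T(p) = (-30/13, 50/13)

T1 rotate counter-clockwise with cos θ = 5/13, sin θ = -12/13: (-1, -2) → (-29/13, 2/13)
T2 scale by (-2, 3): (-29/13, 2/13) → (58/13, 6/13)
T3 rotate counter-clockwise with cos θ = 3/5, sin θ = 4/5: (58/13, 6/13) → (30/13, 50/13)
T4 reflect across x = 0: (30/13, 50/13) → (-30/13, 50/13)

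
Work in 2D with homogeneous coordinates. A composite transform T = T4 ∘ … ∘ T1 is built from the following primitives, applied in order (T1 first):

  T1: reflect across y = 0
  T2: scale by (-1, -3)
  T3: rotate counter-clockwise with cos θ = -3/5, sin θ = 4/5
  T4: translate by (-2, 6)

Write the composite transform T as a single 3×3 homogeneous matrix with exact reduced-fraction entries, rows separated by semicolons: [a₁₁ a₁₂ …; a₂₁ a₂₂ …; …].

T = [3/5 -12/5 -2; -4/5 -9/5 6; 0 0 1]

T1 = [1 0 0; 0 -1 0; 0 0 1]
T2·T1 = [-1 0 0; 0 3 0; 0 0 1]
T3·…·T1 = [3/5 -12/5 0; -4/5 -9/5 0; 0 0 1]
T4·…·T1 = [3/5 -12/5 -2; -4/5 -9/5 6; 0 0 1]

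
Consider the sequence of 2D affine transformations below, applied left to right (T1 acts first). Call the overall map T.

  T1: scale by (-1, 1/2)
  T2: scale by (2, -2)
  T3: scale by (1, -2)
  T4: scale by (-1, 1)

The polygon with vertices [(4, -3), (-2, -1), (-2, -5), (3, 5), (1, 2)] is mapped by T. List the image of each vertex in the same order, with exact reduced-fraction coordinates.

image vertices: (8, -6), (-4, -2), (-4, -10), (6, 10), (2, 4)

T1 scale by (-1, 1/2): (4, -3) → (-4, -3/2); (-2, -1) → (2, -1/2); (-2, -5) → (2, -5/2); (3, 5) → (-3, 5/2); (1, 2) → (-1, 1)
T2 scale by (2, -2): (-4, -3/2) → (-8, 3); (2, -1/2) → (4, 1); (2, -5/2) → (4, 5); (-3, 5/2) → (-6, -5); (-1, 1) → (-2, -2)
T3 scale by (1, -2): (-8, 3) → (-8, -6); (4, 1) → (4, -2); (4, 5) → (4, -10); (-6, -5) → (-6, 10); (-2, -2) → (-2, 4)
T4 scale by (-1, 1): (-8, -6) → (8, -6); (4, -2) → (-4, -2); (4, -10) → (-4, -10); (-6, 10) → (6, 10); (-2, 4) → (2, 4)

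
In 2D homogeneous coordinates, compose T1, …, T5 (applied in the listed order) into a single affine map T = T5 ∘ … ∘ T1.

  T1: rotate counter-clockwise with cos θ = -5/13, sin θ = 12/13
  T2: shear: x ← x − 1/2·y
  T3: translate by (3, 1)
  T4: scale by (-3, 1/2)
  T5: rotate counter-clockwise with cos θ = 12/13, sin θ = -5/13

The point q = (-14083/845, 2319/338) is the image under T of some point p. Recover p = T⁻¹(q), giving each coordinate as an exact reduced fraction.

T1 = [-5/13 -12/13 0; 12/13 -5/13 0; 0 0 1]
T2·T1 = [-11/13 -19/26 0; 12/13 -5/13 0; 0 0 1]
T3·…·T1 = [-11/13 -19/26 3; 12/13 -5/13 1; 0 0 1]
T4·…·T1 = [33/13 57/26 -9; 6/13 -5/26 1/2; 0 0 1]
T5·…·T1 = [426/169 659/338 -211/26; -93/169 -345/338 51/13; 0 0 1]
det M = -3/2; M⁻¹ = [115/169 659/507 11/26; -62/169 -284/169 47/13; 0 0 1]
M⁻¹ · (-14083/845, 2319/338)ᵀ = (-2, -9/5)ᵀ

p = (-2, -9/5)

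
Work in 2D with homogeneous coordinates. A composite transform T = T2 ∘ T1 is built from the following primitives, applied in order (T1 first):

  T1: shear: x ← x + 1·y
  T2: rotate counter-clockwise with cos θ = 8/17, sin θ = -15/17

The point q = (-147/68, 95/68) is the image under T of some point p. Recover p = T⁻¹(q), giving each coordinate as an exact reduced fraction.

p = (-1, -5/4)

T1 = [1 1 0; 0 1 0; 0 0 1]
T2·T1 = [8/17 23/17 0; -15/17 -7/17 0; 0 0 1]
det M = 1; M⁻¹ = [-7/17 -23/17 0; 15/17 8/17 0; 0 0 1]
M⁻¹ · (-147/68, 95/68)ᵀ = (-1, -5/4)ᵀ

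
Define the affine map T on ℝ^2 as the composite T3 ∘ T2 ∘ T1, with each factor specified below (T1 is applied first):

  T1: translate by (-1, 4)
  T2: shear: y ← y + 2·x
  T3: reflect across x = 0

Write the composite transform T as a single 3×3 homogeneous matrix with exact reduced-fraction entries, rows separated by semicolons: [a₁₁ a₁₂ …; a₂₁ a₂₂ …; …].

T = [-1 0 1; 2 1 2; 0 0 1]

T1 = [1 0 -1; 0 1 4; 0 0 1]
T2·T1 = [1 0 -1; 2 1 2; 0 0 1]
T3·…·T1 = [-1 0 1; 2 1 2; 0 0 1]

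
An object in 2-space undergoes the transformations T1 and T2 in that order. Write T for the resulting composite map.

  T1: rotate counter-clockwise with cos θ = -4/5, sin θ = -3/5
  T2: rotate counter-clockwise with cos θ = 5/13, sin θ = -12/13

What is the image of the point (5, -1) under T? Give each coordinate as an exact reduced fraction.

T1 rotate counter-clockwise with cos θ = -4/5, sin θ = -3/5: (5, -1) → (-23/5, -11/5)
T2 rotate counter-clockwise with cos θ = 5/13, sin θ = -12/13: (-23/5, -11/5) → (-19/5, 17/5)

T(p) = (-19/5, 17/5)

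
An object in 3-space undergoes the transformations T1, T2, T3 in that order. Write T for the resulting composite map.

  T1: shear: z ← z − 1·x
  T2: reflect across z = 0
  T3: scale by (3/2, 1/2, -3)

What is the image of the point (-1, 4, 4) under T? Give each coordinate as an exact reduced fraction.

T(p) = (-3/2, 2, 15)

T1 shear: z ← z − 1·x: (-1, 4, 4) → (-1, 4, 5)
T2 reflect across z = 0: (-1, 4, 5) → (-1, 4, -5)
T3 scale by (3/2, 1/2, -3): (-1, 4, -5) → (-3/2, 2, 15)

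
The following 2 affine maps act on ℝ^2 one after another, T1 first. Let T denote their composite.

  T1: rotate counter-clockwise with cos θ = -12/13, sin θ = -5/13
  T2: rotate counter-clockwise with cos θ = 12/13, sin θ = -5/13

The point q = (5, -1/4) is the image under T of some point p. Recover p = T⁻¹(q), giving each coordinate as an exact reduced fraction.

p = (-5, 1/4)

T1 = [-12/13 5/13 0; -5/13 -12/13 0; 0 0 1]
T2·T1 = [-1 0 0; 0 -1 0; 0 0 1]
det M = 1; M⁻¹ = [-1 0 0; 0 -1 0; 0 0 1]
M⁻¹ · (5, -1/4)ᵀ = (-5, 1/4)ᵀ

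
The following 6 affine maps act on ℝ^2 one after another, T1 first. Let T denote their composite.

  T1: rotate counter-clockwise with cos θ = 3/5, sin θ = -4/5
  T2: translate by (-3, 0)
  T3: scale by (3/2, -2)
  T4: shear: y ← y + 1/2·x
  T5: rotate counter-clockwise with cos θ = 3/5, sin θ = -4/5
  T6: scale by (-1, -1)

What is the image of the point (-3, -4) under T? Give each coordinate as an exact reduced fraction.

T(p) = (12, -6)

T1 rotate counter-clockwise with cos θ = 3/5, sin θ = -4/5: (-3, -4) → (-5, 0)
T2 translate by (-3, 0): (-5, 0) → (-8, 0)
T3 scale by (3/2, -2): (-8, 0) → (-12, 0)
T4 shear: y ← y + 1/2·x: (-12, 0) → (-12, -6)
T5 rotate counter-clockwise with cos θ = 3/5, sin θ = -4/5: (-12, -6) → (-12, 6)
T6 scale by (-1, -1): (-12, 6) → (12, -6)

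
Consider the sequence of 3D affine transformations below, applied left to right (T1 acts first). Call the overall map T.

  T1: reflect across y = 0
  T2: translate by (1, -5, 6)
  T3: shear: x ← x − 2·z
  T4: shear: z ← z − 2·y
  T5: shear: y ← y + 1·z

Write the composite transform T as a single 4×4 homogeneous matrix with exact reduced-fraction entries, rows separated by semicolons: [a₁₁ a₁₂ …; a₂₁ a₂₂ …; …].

T = [1 0 -2 -11; 0 1 1 11; 0 2 1 16; 0 0 0 1]

T1 = [1 0 0 0; 0 -1 0 0; 0 0 1 0; 0 0 0 1]
T2·T1 = [1 0 0 1; 0 -1 0 -5; 0 0 1 6; 0 0 0 1]
T3·…·T1 = [1 0 -2 -11; 0 -1 0 -5; 0 0 1 6; 0 0 0 1]
T4·…·T1 = [1 0 -2 -11; 0 -1 0 -5; 0 2 1 16; 0 0 0 1]
T5·…·T1 = [1 0 -2 -11; 0 1 1 11; 0 2 1 16; 0 0 0 1]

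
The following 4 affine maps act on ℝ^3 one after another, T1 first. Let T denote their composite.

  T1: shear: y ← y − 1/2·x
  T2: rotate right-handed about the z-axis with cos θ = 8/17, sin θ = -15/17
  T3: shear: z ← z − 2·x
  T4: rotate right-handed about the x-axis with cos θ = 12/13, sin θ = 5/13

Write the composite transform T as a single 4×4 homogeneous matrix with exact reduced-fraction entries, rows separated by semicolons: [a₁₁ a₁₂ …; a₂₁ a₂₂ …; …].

T = [1/34 15/17 0 0; -223/221 246/221 -5/13 0; -107/221 -320/221 12/13 0; 0 0 0 1]

T1 = [1 0 0 0; -1/2 1 0 0; 0 0 1 0; 0 0 0 1]
T2·T1 = [1/34 15/17 0 0; -19/17 8/17 0 0; 0 0 1 0; 0 0 0 1]
T3·…·T1 = [1/34 15/17 0 0; -19/17 8/17 0 0; -1/17 -30/17 1 0; 0 0 0 1]
T4·…·T1 = [1/34 15/17 0 0; -223/221 246/221 -5/13 0; -107/221 -320/221 12/13 0; 0 0 0 1]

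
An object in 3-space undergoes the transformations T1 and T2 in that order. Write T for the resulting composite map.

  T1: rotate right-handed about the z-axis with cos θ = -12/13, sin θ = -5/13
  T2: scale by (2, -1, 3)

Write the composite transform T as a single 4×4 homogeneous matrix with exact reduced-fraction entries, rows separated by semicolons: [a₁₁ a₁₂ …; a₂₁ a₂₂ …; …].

T1 = [-12/13 5/13 0 0; -5/13 -12/13 0 0; 0 0 1 0; 0 0 0 1]
T2·T1 = [-24/13 10/13 0 0; 5/13 12/13 0 0; 0 0 3 0; 0 0 0 1]

T = [-24/13 10/13 0 0; 5/13 12/13 0 0; 0 0 3 0; 0 0 0 1]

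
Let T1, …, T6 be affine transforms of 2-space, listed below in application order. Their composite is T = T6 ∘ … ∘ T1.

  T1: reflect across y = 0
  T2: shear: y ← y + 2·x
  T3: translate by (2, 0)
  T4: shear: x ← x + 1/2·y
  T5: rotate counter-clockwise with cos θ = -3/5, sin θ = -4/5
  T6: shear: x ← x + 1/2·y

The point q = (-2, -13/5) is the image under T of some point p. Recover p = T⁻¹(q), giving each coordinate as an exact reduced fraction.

T1 = [1 0 0; 0 -1 0; 0 0 1]
T2·T1 = [1 0 0; 2 -1 0; 0 0 1]
T3·…·T1 = [1 0 2; 2 -1 0; 0 0 1]
T4·…·T1 = [2 -1/2 2; 2 -1 0; 0 0 1]
T5·…·T1 = [2/5 -1/2 -6/5; -14/5 1 -8/5; 0 0 1]
T6·…·T1 = [-1 0 -2; -14/5 1 -8/5; 0 0 1]
det M = -1; M⁻¹ = [-1 0 -2; -14/5 1 -4; 0 0 1]
M⁻¹ · (-2, -13/5)ᵀ = (0, -1)ᵀ

p = (0, -1)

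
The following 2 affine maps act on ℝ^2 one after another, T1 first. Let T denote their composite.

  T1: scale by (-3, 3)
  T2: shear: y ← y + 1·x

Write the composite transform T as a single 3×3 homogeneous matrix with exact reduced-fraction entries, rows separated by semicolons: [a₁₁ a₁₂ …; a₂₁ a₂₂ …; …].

T = [-3 0 0; -3 3 0; 0 0 1]

T1 = [-3 0 0; 0 3 0; 0 0 1]
T2·T1 = [-3 0 0; -3 3 0; 0 0 1]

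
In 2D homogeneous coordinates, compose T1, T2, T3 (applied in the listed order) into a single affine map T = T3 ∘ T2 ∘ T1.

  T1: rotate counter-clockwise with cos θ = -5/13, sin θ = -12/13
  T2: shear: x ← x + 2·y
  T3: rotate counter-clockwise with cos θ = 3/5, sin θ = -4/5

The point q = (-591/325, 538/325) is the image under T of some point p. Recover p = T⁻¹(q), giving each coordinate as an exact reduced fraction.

T1 = [-5/13 12/13 0; -12/13 -5/13 0; 0 0 1]
T2·T1 = [-29/13 2/13 0; -12/13 -5/13 0; 0 0 1]
T3·…·T1 = [-27/13 -14/65 0; 16/13 -23/65 0; 0 0 1]
det M = 1; M⁻¹ = [-23/65 14/65 0; -16/13 -27/13 0; 0 0 1]
M⁻¹ · (-591/325, 538/325)ᵀ = (1, -6/5)ᵀ

p = (1, -6/5)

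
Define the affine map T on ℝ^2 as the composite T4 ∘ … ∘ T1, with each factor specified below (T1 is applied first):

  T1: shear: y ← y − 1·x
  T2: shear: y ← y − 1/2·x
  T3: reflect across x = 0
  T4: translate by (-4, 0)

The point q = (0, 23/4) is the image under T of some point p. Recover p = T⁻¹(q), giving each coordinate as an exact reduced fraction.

p = (-4, -1/4)

T1 = [1 0 0; -1 1 0; 0 0 1]
T2·T1 = [1 0 0; -3/2 1 0; 0 0 1]
T3·…·T1 = [-1 0 0; -3/2 1 0; 0 0 1]
T4·…·T1 = [-1 0 -4; -3/2 1 0; 0 0 1]
det M = -1; M⁻¹ = [-1 0 -4; -3/2 1 -6; 0 0 1]
M⁻¹ · (0, 23/4)ᵀ = (-4, -1/4)ᵀ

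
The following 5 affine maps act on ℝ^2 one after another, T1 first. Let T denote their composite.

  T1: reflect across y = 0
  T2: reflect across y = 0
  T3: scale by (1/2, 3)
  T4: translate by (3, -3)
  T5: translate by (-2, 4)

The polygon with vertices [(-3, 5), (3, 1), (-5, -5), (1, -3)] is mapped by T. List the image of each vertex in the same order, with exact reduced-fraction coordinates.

T1 reflect across y = 0: (-3, 5) → (-3, -5); (3, 1) → (3, -1); (-5, -5) → (-5, 5); (1, -3) → (1, 3)
T2 reflect across y = 0: (-3, -5) → (-3, 5); (3, -1) → (3, 1); (-5, 5) → (-5, -5); (1, 3) → (1, -3)
T3 scale by (1/2, 3): (-3, 5) → (-3/2, 15); (3, 1) → (3/2, 3); (-5, -5) → (-5/2, -15); (1, -3) → (1/2, -9)
T4 translate by (3, -3): (-3/2, 15) → (3/2, 12); (3/2, 3) → (9/2, 0); (-5/2, -15) → (1/2, -18); (1/2, -9) → (7/2, -12)
T5 translate by (-2, 4): (3/2, 12) → (-1/2, 16); (9/2, 0) → (5/2, 4); (1/2, -18) → (-3/2, -14); (7/2, -12) → (3/2, -8)

image vertices: (-1/2, 16), (5/2, 4), (-3/2, -14), (3/2, -8)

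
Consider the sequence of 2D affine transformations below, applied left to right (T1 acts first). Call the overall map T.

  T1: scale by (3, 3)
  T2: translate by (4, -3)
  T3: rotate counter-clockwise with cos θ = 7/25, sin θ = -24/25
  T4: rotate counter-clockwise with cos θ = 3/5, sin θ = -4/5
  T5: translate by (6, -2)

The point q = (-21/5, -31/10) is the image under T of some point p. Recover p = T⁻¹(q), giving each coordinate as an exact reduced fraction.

p = (1, -3/2)

T1 = [3 0 0; 0 3 0; 0 0 1]
T2·T1 = [3 0 4; 0 3 -3; 0 0 1]
T3·…·T1 = [21/25 72/25 -44/25; -72/25 21/25 -117/25; 0 0 1]
T4·…·T1 = [-9/5 12/5 -24/5; -12/5 -9/5 -7/5; 0 0 1]
T5·…·T1 = [-9/5 12/5 6/5; -12/5 -9/5 -17/5; 0 0 1]
det M = 9; M⁻¹ = [-1/5 -4/15 -2/3; 4/15 -1/5 -1; 0 0 1]
M⁻¹ · (-21/5, -31/10)ᵀ = (1, -3/2)ᵀ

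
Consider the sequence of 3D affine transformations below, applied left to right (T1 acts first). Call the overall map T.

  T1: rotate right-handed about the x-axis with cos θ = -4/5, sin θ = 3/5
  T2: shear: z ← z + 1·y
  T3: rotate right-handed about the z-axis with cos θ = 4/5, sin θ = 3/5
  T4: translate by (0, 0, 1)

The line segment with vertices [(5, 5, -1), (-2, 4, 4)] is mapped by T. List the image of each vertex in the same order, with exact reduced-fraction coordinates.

image vertices: (151/25, 7/25, 7/5), (44/25, -142/25, -27/5)

T1 rotate right-handed about the x-axis with cos θ = -4/5, sin θ = 3/5: (5, 5, -1) → (5, -17/5, 19/5); (-2, 4, 4) → (-2, -28/5, -4/5)
T2 shear: z ← z + 1·y: (5, -17/5, 19/5) → (5, -17/5, 2/5); (-2, -28/5, -4/5) → (-2, -28/5, -32/5)
T3 rotate right-handed about the z-axis with cos θ = 4/5, sin θ = 3/5: (5, -17/5, 2/5) → (151/25, 7/25, 2/5); (-2, -28/5, -32/5) → (44/25, -142/25, -32/5)
T4 translate by (0, 0, 1): (151/25, 7/25, 2/5) → (151/25, 7/25, 7/5); (44/25, -142/25, -32/5) → (44/25, -142/25, -27/5)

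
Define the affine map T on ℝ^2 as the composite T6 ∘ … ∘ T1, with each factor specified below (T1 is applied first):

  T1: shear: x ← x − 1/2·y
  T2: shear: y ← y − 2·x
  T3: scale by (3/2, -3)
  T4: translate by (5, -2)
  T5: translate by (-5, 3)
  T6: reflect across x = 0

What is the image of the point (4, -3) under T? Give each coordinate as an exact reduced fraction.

T(p) = (-33/4, 43)

T1 shear: x ← x − 1/2·y: (4, -3) → (11/2, -3)
T2 shear: y ← y − 2·x: (11/2, -3) → (11/2, -14)
T3 scale by (3/2, -3): (11/2, -14) → (33/4, 42)
T4 translate by (5, -2): (33/4, 42) → (53/4, 40)
T5 translate by (-5, 3): (53/4, 40) → (33/4, 43)
T6 reflect across x = 0: (33/4, 43) → (-33/4, 43)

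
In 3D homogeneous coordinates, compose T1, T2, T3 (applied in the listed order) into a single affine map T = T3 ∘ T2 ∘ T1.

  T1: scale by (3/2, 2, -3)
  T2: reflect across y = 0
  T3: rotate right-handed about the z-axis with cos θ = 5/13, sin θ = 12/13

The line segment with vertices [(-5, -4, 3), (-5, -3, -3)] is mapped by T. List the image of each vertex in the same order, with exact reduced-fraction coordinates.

image vertices: (-267/26, -50/13, -9), (-219/26, -60/13, 9)

T1 scale by (3/2, 2, -3): (-5, -4, 3) → (-15/2, -8, -9); (-5, -3, -3) → (-15/2, -6, 9)
T2 reflect across y = 0: (-15/2, -8, -9) → (-15/2, 8, -9); (-15/2, -6, 9) → (-15/2, 6, 9)
T3 rotate right-handed about the z-axis with cos θ = 5/13, sin θ = 12/13: (-15/2, 8, -9) → (-267/26, -50/13, -9); (-15/2, 6, 9) → (-219/26, -60/13, 9)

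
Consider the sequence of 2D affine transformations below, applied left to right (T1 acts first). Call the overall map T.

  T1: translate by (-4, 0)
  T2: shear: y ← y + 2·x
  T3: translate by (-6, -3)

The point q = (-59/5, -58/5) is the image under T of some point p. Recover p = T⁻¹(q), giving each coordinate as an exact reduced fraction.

T1 = [1 0 -4; 0 1 0; 0 0 1]
T2·T1 = [1 0 -4; 2 1 -8; 0 0 1]
T3·…·T1 = [1 0 -10; 2 1 -11; 0 0 1]
det M = 1; M⁻¹ = [1 0 10; -2 1 -9; 0 0 1]
M⁻¹ · (-59/5, -58/5)ᵀ = (-9/5, 3)ᵀ

p = (-9/5, 3)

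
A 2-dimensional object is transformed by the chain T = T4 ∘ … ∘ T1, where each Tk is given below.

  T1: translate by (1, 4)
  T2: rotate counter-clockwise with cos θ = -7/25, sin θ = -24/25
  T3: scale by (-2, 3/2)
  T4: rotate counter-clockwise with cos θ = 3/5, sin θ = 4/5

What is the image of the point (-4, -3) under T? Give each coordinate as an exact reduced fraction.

T(p) = (-132/25, -27/50)

T1 translate by (1, 4): (-4, -3) → (-3, 1)
T2 rotate counter-clockwise with cos θ = -7/25, sin θ = -24/25: (-3, 1) → (9/5, 13/5)
T3 scale by (-2, 3/2): (9/5, 13/5) → (-18/5, 39/10)
T4 rotate counter-clockwise with cos θ = 3/5, sin θ = 4/5: (-18/5, 39/10) → (-132/25, -27/50)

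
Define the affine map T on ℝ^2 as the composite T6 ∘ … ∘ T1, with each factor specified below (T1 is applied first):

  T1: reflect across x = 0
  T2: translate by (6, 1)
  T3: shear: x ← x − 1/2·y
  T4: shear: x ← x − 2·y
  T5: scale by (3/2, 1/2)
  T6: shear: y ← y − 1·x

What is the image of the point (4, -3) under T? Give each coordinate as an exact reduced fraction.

T1 reflect across x = 0: (4, -3) → (-4, -3)
T2 translate by (6, 1): (-4, -3) → (2, -2)
T3 shear: x ← x − 1/2·y: (2, -2) → (3, -2)
T4 shear: x ← x − 2·y: (3, -2) → (7, -2)
T5 scale by (3/2, 1/2): (7, -2) → (21/2, -1)
T6 shear: y ← y − 1·x: (21/2, -1) → (21/2, -23/2)

T(p) = (21/2, -23/2)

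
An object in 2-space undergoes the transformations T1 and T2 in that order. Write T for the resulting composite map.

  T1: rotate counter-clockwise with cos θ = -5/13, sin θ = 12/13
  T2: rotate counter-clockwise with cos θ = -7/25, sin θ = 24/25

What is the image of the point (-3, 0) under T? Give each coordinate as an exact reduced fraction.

T1 rotate counter-clockwise with cos θ = -5/13, sin θ = 12/13: (-3, 0) → (15/13, -36/13)
T2 rotate counter-clockwise with cos θ = -7/25, sin θ = 24/25: (15/13, -36/13) → (759/325, 612/325)

T(p) = (759/325, 612/325)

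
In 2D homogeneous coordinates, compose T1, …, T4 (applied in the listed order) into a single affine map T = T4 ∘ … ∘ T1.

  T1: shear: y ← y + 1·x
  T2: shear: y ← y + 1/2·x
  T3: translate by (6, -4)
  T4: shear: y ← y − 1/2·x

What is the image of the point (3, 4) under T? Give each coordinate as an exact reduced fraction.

T(p) = (9, 0)

T1 shear: y ← y + 1·x: (3, 4) → (3, 7)
T2 shear: y ← y + 1/2·x: (3, 7) → (3, 17/2)
T3 translate by (6, -4): (3, 17/2) → (9, 9/2)
T4 shear: y ← y − 1/2·x: (9, 9/2) → (9, 0)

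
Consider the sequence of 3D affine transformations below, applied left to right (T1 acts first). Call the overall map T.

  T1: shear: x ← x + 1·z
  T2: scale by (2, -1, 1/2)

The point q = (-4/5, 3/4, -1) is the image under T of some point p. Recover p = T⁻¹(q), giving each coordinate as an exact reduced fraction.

T1 = [1 0 1 0; 0 1 0 0; 0 0 1 0; 0 0 0 1]
T2·T1 = [2 0 2 0; 0 -1 0 0; 0 0 1/2 0; 0 0 0 1]
det M = -1; M⁻¹ = [1/2 0 -2 0; 0 -1 0 0; 0 0 2 0; 0 0 0 1]
M⁻¹ · (-4/5, 3/4, -1)ᵀ = (8/5, -3/4, -2)ᵀ

p = (8/5, -3/4, -2)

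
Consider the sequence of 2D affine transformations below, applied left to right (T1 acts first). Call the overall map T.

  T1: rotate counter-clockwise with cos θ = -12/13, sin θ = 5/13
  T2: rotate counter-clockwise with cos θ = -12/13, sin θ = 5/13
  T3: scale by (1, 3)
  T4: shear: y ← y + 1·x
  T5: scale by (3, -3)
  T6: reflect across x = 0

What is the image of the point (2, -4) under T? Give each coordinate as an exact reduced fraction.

T(p) = (726/169, 7170/169)

T1 rotate counter-clockwise with cos θ = -12/13, sin θ = 5/13: (2, -4) → (-4/13, 58/13)
T2 rotate counter-clockwise with cos θ = -12/13, sin θ = 5/13: (-4/13, 58/13) → (-242/169, -716/169)
T3 scale by (1, 3): (-242/169, -716/169) → (-242/169, -2148/169)
T4 shear: y ← y + 1·x: (-242/169, -2148/169) → (-242/169, -2390/169)
T5 scale by (3, -3): (-242/169, -2390/169) → (-726/169, 7170/169)
T6 reflect across x = 0: (-726/169, 7170/169) → (726/169, 7170/169)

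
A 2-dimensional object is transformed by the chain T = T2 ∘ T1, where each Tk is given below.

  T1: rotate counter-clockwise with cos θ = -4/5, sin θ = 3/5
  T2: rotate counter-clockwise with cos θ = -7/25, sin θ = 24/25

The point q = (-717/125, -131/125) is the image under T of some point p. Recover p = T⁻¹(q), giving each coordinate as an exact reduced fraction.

p = (3, -5)

T1 = [-4/5 -3/5 0; 3/5 -4/5 0; 0 0 1]
T2·T1 = [-44/125 117/125 0; -117/125 -44/125 0; 0 0 1]
det M = 1; M⁻¹ = [-44/125 -117/125 0; 117/125 -44/125 0; 0 0 1]
M⁻¹ · (-717/125, -131/125)ᵀ = (3, -5)ᵀ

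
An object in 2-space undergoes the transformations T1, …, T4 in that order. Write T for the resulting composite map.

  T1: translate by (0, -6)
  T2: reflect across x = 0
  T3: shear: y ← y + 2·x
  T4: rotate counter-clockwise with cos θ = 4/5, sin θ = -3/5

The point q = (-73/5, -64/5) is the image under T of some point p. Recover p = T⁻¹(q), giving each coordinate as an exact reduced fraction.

T1 = [1 0 0; 0 1 -6; 0 0 1]
T2·T1 = [-1 0 0; 0 1 -6; 0 0 1]
T3·…·T1 = [-1 0 0; -2 1 -6; 0 0 1]
T4·…·T1 = [-2 3/5 -18/5; -1 4/5 -24/5; 0 0 1]
det M = -1; M⁻¹ = [-4/5 3/5 0; -1 2 6; 0 0 1]
M⁻¹ · (-73/5, -64/5)ᵀ = (4, -5)ᵀ

p = (4, -5)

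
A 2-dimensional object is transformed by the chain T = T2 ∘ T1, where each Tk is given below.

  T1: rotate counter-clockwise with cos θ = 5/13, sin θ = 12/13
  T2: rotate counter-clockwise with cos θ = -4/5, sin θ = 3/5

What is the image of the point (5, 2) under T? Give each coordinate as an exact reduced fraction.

T(p) = (-214/65, -277/65)

T1 rotate counter-clockwise with cos θ = 5/13, sin θ = 12/13: (5, 2) → (1/13, 70/13)
T2 rotate counter-clockwise with cos θ = -4/5, sin θ = 3/5: (1/13, 70/13) → (-214/65, -277/65)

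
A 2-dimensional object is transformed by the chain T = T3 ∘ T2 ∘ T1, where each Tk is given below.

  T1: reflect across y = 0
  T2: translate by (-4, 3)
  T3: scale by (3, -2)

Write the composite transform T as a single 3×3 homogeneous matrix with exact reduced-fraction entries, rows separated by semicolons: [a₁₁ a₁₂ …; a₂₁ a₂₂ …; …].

T = [3 0 -12; 0 2 -6; 0 0 1]

T1 = [1 0 0; 0 -1 0; 0 0 1]
T2·T1 = [1 0 -4; 0 -1 3; 0 0 1]
T3·…·T1 = [3 0 -12; 0 2 -6; 0 0 1]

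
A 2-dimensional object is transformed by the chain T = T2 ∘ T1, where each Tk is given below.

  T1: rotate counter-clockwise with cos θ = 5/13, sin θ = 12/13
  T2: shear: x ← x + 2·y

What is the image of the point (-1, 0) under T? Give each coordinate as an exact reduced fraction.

T1 rotate counter-clockwise with cos θ = 5/13, sin θ = 12/13: (-1, 0) → (-5/13, -12/13)
T2 shear: x ← x + 2·y: (-5/13, -12/13) → (-29/13, -12/13)

T(p) = (-29/13, -12/13)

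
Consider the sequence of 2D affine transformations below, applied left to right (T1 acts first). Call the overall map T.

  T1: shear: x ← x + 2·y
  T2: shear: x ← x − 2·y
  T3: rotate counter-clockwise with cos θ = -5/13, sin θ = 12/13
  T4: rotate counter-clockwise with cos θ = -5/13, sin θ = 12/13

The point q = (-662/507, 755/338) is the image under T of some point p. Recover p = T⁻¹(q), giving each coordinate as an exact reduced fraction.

p = (-2/3, -5/2)

T1 = [1 2 0; 0 1 0; 0 0 1]
T2·T1 = [1 0 0; 0 1 0; 0 0 1]
T3·…·T1 = [-5/13 -12/13 0; 12/13 -5/13 0; 0 0 1]
T4·…·T1 = [-119/169 120/169 0; -120/169 -119/169 0; 0 0 1]
det M = 1; M⁻¹ = [-119/169 -120/169 0; 120/169 -119/169 0; 0 0 1]
M⁻¹ · (-662/507, 755/338)ᵀ = (-2/3, -5/2)ᵀ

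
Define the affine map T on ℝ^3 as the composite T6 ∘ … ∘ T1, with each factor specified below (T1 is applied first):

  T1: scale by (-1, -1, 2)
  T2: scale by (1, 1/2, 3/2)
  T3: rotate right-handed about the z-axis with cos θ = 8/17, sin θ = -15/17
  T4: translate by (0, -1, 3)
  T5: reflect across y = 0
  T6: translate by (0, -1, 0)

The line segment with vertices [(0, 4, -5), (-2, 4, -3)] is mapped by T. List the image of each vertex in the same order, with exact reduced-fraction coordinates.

T1 scale by (-1, -1, 2): (0, 4, -5) → (0, -4, -10); (-2, 4, -3) → (2, -4, -6)
T2 scale by (1, 1/2, 3/2): (0, -4, -10) → (0, -2, -15); (2, -4, -6) → (2, -2, -9)
T3 rotate right-handed about the z-axis with cos θ = 8/17, sin θ = -15/17: (0, -2, -15) → (-30/17, -16/17, -15); (2, -2, -9) → (-14/17, -46/17, -9)
T4 translate by (0, -1, 3): (-30/17, -16/17, -15) → (-30/17, -33/17, -12); (-14/17, -46/17, -9) → (-14/17, -63/17, -6)
T5 reflect across y = 0: (-30/17, -33/17, -12) → (-30/17, 33/17, -12); (-14/17, -63/17, -6) → (-14/17, 63/17, -6)
T6 translate by (0, -1, 0): (-30/17, 33/17, -12) → (-30/17, 16/17, -12); (-14/17, 63/17, -6) → (-14/17, 46/17, -6)

image vertices: (-30/17, 16/17, -12), (-14/17, 46/17, -6)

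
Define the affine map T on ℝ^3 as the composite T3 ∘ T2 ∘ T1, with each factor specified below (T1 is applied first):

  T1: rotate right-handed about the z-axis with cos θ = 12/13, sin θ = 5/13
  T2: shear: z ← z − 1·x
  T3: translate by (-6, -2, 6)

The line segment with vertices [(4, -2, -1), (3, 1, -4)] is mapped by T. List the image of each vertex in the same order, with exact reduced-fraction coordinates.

image vertices: (-20/13, -30/13, 7/13), (-47/13, 1/13, -5/13)

T1 rotate right-handed about the z-axis with cos θ = 12/13, sin θ = 5/13: (4, -2, -1) → (58/13, -4/13, -1); (3, 1, -4) → (31/13, 27/13, -4)
T2 shear: z ← z − 1·x: (58/13, -4/13, -1) → (58/13, -4/13, -71/13); (31/13, 27/13, -4) → (31/13, 27/13, -83/13)
T3 translate by (-6, -2, 6): (58/13, -4/13, -71/13) → (-20/13, -30/13, 7/13); (31/13, 27/13, -83/13) → (-47/13, 1/13, -5/13)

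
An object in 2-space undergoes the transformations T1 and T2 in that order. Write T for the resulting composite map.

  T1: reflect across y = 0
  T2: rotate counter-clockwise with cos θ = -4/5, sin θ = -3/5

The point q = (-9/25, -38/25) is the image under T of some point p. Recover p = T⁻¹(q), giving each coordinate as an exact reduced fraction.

T1 = [1 0 0; 0 -1 0; 0 0 1]
T2·T1 = [-4/5 -3/5 0; -3/5 4/5 0; 0 0 1]
det M = -1; M⁻¹ = [-4/5 -3/5 0; -3/5 4/5 0; 0 0 1]
M⁻¹ · (-9/25, -38/25)ᵀ = (6/5, -1)ᵀ

p = (6/5, -1)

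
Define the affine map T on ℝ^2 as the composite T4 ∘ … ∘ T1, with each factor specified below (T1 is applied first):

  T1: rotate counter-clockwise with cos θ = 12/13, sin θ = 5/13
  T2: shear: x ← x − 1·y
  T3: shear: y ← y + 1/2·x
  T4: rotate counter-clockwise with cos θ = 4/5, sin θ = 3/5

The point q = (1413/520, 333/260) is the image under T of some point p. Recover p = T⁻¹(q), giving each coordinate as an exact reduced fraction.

p = (0, -9/4)

T1 = [12/13 -5/13 0; 5/13 12/13 0; 0 0 1]
T2·T1 = [7/13 -17/13 0; 5/13 12/13 0; 0 0 1]
T3·…·T1 = [7/13 -17/13 0; 17/26 7/26 0; 0 0 1]
T4·…·T1 = [1/26 -157/130 0; 11/13 -37/65 0; 0 0 1]
det M = 1; M⁻¹ = [-37/65 157/130 0; -11/13 1/26 0; 0 0 1]
M⁻¹ · (1413/520, 333/260)ᵀ = (0, -9/4)ᵀ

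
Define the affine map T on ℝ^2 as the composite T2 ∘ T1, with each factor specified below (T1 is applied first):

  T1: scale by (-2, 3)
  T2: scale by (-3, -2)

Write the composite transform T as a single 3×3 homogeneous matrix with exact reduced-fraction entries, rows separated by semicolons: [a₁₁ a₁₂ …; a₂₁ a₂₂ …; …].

T1 = [-2 0 0; 0 3 0; 0 0 1]
T2·T1 = [6 0 0; 0 -6 0; 0 0 1]

T = [6 0 0; 0 -6 0; 0 0 1]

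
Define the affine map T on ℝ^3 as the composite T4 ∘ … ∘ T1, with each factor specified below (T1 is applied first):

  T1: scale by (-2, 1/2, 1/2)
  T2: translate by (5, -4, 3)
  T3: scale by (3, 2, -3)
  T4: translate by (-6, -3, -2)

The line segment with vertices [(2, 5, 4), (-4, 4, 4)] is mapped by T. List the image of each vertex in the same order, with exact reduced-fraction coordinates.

image vertices: (-3, -6, -17), (33, -7, -17)

T1 scale by (-2, 1/2, 1/2): (2, 5, 4) → (-4, 5/2, 2); (-4, 4, 4) → (8, 2, 2)
T2 translate by (5, -4, 3): (-4, 5/2, 2) → (1, -3/2, 5); (8, 2, 2) → (13, -2, 5)
T3 scale by (3, 2, -3): (1, -3/2, 5) → (3, -3, -15); (13, -2, 5) → (39, -4, -15)
T4 translate by (-6, -3, -2): (3, -3, -15) → (-3, -6, -17); (39, -4, -15) → (33, -7, -17)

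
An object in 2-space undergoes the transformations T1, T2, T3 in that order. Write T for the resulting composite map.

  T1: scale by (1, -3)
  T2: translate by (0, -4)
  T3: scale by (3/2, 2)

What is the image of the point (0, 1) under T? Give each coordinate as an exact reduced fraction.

T1 scale by (1, -3): (0, 1) → (0, -3)
T2 translate by (0, -4): (0, -3) → (0, -7)
T3 scale by (3/2, 2): (0, -7) → (0, -14)

T(p) = (0, -14)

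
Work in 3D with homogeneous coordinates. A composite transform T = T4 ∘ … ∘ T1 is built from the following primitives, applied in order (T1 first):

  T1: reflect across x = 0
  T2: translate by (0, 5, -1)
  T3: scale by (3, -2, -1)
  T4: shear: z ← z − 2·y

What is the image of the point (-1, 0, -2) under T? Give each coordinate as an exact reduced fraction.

T1 reflect across x = 0: (-1, 0, -2) → (1, 0, -2)
T2 translate by (0, 5, -1): (1, 0, -2) → (1, 5, -3)
T3 scale by (3, -2, -1): (1, 5, -3) → (3, -10, 3)
T4 shear: z ← z − 2·y: (3, -10, 3) → (3, -10, 23)

T(p) = (3, -10, 23)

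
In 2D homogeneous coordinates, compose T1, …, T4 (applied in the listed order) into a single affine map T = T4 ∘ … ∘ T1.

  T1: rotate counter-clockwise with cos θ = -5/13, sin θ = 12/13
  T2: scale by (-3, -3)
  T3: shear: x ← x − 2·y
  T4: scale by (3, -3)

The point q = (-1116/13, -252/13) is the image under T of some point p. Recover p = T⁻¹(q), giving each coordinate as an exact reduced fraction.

p = (-4, -4)

T1 = [-5/13 -12/13 0; 12/13 -5/13 0; 0 0 1]
T2·T1 = [15/13 36/13 0; -36/13 15/13 0; 0 0 1]
T3·…·T1 = [87/13 6/13 0; -36/13 15/13 0; 0 0 1]
T4·…·T1 = [261/13 18/13 0; 108/13 -45/13 0; 0 0 1]
det M = -81; M⁻¹ = [5/117 2/117 0; 4/39 -29/117 0; 0 0 1]
M⁻¹ · (-1116/13, -252/13)ᵀ = (-4, -4)ᵀ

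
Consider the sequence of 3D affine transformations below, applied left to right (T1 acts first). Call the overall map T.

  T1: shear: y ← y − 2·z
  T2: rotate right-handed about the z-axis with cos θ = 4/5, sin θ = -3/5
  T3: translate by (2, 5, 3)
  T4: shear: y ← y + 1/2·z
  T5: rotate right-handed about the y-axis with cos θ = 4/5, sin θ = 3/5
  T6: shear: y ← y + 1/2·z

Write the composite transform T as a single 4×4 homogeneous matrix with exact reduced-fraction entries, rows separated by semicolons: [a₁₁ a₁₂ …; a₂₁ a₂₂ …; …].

T = [16/25 12/25 -9/25 17/5; -21/25 31/50 -17/50 71/10; -12/25 -9/25 38/25 6/5; 0 0 0 1]

T1 = [1 0 0 0; 0 1 -2 0; 0 0 1 0; 0 0 0 1]
T2·T1 = [4/5 3/5 -6/5 0; -3/5 4/5 -8/5 0; 0 0 1 0; 0 0 0 1]
T3·…·T1 = [4/5 3/5 -6/5 2; -3/5 4/5 -8/5 5; 0 0 1 3; 0 0 0 1]
T4·…·T1 = [4/5 3/5 -6/5 2; -3/5 4/5 -11/10 13/2; 0 0 1 3; 0 0 0 1]
T5·…·T1 = [16/25 12/25 -9/25 17/5; -3/5 4/5 -11/10 13/2; -12/25 -9/25 38/25 6/5; 0 0 0 1]
T6·…·T1 = [16/25 12/25 -9/25 17/5; -21/25 31/50 -17/50 71/10; -12/25 -9/25 38/25 6/5; 0 0 0 1]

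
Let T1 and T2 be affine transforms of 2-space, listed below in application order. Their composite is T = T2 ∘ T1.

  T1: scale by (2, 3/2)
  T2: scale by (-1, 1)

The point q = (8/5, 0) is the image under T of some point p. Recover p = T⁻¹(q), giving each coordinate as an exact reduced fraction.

T1 = [2 0 0; 0 3/2 0; 0 0 1]
T2·T1 = [-2 0 0; 0 3/2 0; 0 0 1]
det M = -3; M⁻¹ = [-1/2 0 0; 0 2/3 0; 0 0 1]
M⁻¹ · (8/5, 0)ᵀ = (-4/5, 0)ᵀ

p = (-4/5, 0)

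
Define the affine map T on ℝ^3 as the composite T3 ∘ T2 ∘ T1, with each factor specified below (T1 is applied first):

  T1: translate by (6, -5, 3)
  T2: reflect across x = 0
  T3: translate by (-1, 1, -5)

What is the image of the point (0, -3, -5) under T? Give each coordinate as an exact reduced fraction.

T(p) = (-7, -7, -7)

T1 translate by (6, -5, 3): (0, -3, -5) → (6, -8, -2)
T2 reflect across x = 0: (6, -8, -2) → (-6, -8, -2)
T3 translate by (-1, 1, -5): (-6, -8, -2) → (-7, -7, -7)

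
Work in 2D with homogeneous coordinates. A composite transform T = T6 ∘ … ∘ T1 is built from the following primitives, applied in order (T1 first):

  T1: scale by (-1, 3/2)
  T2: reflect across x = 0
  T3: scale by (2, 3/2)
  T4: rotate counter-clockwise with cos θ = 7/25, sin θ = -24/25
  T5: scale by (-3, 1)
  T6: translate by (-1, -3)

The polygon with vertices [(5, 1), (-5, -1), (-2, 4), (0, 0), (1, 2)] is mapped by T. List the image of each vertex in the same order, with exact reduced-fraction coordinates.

image vertices: (-397/25, -1197/100), (347/25, 597/100), (-589/25, 84/25), (-1, -3), (-391/25, -183/50)

T1 scale by (-1, 3/2): (5, 1) → (-5, 3/2); (-5, -1) → (5, -3/2); (-2, 4) → (2, 6); (0, 0) → (0, 0); (1, 2) → (-1, 3)
T2 reflect across x = 0: (-5, 3/2) → (5, 3/2); (5, -3/2) → (-5, -3/2); (2, 6) → (-2, 6); (0, 0) → (0, 0); (-1, 3) → (1, 3)
T3 scale by (2, 3/2): (5, 3/2) → (10, 9/4); (-5, -3/2) → (-10, -9/4); (-2, 6) → (-4, 9); (0, 0) → (0, 0); (1, 3) → (2, 9/2)
T4 rotate counter-clockwise with cos θ = 7/25, sin θ = -24/25: (10, 9/4) → (124/25, -897/100); (-10, -9/4) → (-124/25, 897/100); (-4, 9) → (188/25, 159/25); (0, 0) → (0, 0); (2, 9/2) → (122/25, -33/50)
T5 scale by (-3, 1): (124/25, -897/100) → (-372/25, -897/100); (-124/25, 897/100) → (372/25, 897/100); (188/25, 159/25) → (-564/25, 159/25); (0, 0) → (0, 0); (122/25, -33/50) → (-366/25, -33/50)
T6 translate by (-1, -3): (-372/25, -897/100) → (-397/25, -1197/100); (372/25, 897/100) → (347/25, 597/100); (-564/25, 159/25) → (-589/25, 84/25); (0, 0) → (-1, -3); (-366/25, -33/50) → (-391/25, -183/50)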